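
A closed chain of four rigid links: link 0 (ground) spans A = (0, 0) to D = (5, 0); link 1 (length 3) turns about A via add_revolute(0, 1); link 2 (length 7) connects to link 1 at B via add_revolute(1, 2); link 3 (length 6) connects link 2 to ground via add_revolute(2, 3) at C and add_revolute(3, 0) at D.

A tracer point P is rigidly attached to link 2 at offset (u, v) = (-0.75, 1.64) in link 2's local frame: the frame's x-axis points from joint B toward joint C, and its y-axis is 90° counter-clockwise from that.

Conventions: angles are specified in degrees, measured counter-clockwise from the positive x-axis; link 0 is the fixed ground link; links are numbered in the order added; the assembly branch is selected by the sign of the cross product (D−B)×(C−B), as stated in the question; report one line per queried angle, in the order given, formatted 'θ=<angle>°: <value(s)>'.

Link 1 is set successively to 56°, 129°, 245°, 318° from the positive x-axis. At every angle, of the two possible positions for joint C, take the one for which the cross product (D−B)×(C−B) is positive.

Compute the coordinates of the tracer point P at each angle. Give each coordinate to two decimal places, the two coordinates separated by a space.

A=(0,0), D=(5.00,0)
θ=56°: B = A + 3.00·(cos56°, sin56°) = (1.6776, 2.4871)
θ=56°: |BD| = 4.1502
θ=56°: circle(B,7.00) ∩ circle(D,6.00): a=3.6413, h=5.9784
θ=56°:   candidates: C₊=(8.1753,5.0909) cross=24.812; C₋=(1.0099,-4.4810) cross=-24.812
θ=56°:   branch + wants cross > 0 → take C=(8.1753,5.0909) (cross=24.812)
θ=56°: ex = (C−B)/|BC| = (0.9282,0.3720); ey = (-0.3720,0.9282)
θ=56°: P = B + -0.75·ex + 1.64·ey = (0.3714,3.7305)
θ=129°: B = A + 3.00·(cos129°, sin129°) = (-1.8880, 2.3314)
θ=129°: |BD| = 7.2718
θ=129°: circle(B,7.00) ∩ circle(D,6.00): a=4.5298, h=5.3368
θ=129°:   candidates: C₊=(4.1137,5.9342) cross=38.808; C₋=(0.6917,-4.1759) cross=-38.808
θ=129°:   branch + wants cross > 0 → take C=(4.1137,5.9342) (cross=38.808)
θ=129°: ex = (C−B)/|BC| = (0.8574,0.5147); ey = (-0.5147,0.8574)
θ=129°: P = B + -0.75·ex + 1.64·ey = (-3.3751,3.3515)
θ=245°: B = A + 3.00·(cos245°, sin245°) = (-1.2679, -2.7189)
θ=245°: |BD| = 6.8322
θ=245°: circle(B,7.00) ∩ circle(D,6.00): a=4.3675, h=5.4704
θ=245°:   candidates: C₊=(0.5619,4.0377) cross=37.375; C₋=(4.9159,-5.9994) cross=-37.375
θ=245°:   branch + wants cross > 0 → take C=(0.5619,4.0377) (cross=37.375)
θ=245°: ex = (C−B)/|BC| = (0.2614,0.9652); ey = (-0.9652,0.2614)
θ=245°: P = B + -0.75·ex + 1.64·ey = (-3.0469,-3.0142)
θ=318°: B = A + 3.00·(cos318°, sin318°) = (2.2294, -2.0074)
θ=318°: |BD| = 3.4214
θ=318°: circle(B,7.00) ∩ circle(D,6.00): a=3.6105, h=5.9970
θ=318°:   candidates: C₊=(1.6346,4.9673) cross=20.518; C₋=(8.6718,-4.7453) cross=-20.518
θ=318°:   branch + wants cross > 0 → take C=(1.6346,4.9673) (cross=20.518)
θ=318°: ex = (C−B)/|BC| = (-0.0850,0.9964); ey = (-0.9964,-0.0850)
θ=318°: P = B + -0.75·ex + 1.64·ey = (0.6591,-2.8940)

θ=56°: 0.37 3.73
θ=129°: -3.38 3.35
θ=245°: -3.05 -3.01
θ=318°: 0.66 -2.89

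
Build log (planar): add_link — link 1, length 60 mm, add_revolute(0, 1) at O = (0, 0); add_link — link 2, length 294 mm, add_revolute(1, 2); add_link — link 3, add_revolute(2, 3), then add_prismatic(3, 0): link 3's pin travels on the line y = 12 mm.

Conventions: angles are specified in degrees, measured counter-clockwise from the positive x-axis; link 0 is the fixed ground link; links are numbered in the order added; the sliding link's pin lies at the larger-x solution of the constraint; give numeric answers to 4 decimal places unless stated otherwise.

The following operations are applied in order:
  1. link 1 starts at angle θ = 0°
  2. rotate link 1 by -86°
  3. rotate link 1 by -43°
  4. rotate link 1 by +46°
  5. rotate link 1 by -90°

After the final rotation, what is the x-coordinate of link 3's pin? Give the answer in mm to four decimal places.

geometry: r = 60 mm, L = 294 mm, e = 12 mm; θ starts at 0°
rotate link 1 by -86°: θ ← 0° -86° = -86°
rotate link 1 by -43°: θ ← -86° -43° = -129°
rotate link 1 by +46°: θ ← -129° +46° = -83°
rotate link 1 by -90°: θ ← -83° -90° = -173°
crank pin P = (r cos θ, r sin θ) = (-59.552769, -7.312161)
h = r sin θ − e = -7.312161 − 12 = -19.312161
x = r cos θ + √(L² − h²) = -59.552769 + 293.365029 = 233.812260

233.8123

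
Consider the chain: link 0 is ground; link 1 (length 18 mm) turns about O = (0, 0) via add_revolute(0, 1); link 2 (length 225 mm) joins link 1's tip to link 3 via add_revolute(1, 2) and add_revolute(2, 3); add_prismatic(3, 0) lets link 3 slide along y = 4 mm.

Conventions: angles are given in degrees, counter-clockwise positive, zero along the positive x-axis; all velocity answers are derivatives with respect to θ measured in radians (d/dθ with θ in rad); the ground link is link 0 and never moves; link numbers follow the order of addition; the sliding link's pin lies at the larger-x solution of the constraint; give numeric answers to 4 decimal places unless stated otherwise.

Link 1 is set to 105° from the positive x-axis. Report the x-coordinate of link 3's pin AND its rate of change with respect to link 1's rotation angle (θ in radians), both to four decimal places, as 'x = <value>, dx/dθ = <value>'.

geometry: r = 18 mm, L = 225 mm, e = 4 mm
crank pin P = (r cos θ, r sin θ) = (-4.658743, 17.386665)
h = r sin θ − e = 17.386665 − 4 = 13.386665
x = r cos θ + √(L² − h²) = -4.658743 + 224.601419 = 219.942676
dx/dθ = −r sin θ − h·r cos θ/√(L² − h²) (θ in radians; h = 13.386665) = -17.108995

x = 219.9427, dx/dθ = -17.1090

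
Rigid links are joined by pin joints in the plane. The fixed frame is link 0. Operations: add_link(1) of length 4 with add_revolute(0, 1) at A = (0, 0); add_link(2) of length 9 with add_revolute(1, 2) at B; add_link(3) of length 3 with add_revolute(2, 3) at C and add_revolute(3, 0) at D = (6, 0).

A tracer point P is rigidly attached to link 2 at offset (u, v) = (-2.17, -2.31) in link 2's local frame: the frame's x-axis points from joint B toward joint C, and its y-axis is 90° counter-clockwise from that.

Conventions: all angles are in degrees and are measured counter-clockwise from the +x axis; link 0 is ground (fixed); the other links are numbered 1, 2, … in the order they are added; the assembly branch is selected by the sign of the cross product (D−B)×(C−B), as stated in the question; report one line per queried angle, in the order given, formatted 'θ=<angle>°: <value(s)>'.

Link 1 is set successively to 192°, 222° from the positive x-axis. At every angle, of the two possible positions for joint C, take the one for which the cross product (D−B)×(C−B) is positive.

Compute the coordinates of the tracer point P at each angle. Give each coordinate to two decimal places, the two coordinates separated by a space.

A=(0,0), D=(6.00,0)
θ=192°: B = A + 4.00·(cos192°, sin192°) = (-3.9126, -0.8316)
θ=192°: |BD| = 9.9474
θ=192°: circle(B,9.00) ∩ circle(D,3.00): a=8.5927, h=2.6767
θ=192°:   candidates: C₊=(4.4263,2.5541) cross=26.626; C₋=(4.8739,-2.7806) cross=-26.626
θ=192°:   branch + wants cross > 0 → take C=(4.4263,2.5541) (cross=26.626)
θ=192°: ex = (C−B)/|BC| = (0.9265,0.3762); ey = (-0.3762,0.9265)
θ=192°: P = B + -2.17·ex + -2.31·ey = (-5.0542,-3.7883)
θ=222°: B = A + 4.00·(cos222°, sin222°) = (-2.9726, -2.6765)
θ=222°: |BD| = 9.3633
θ=222°: circle(B,9.00) ∩ circle(D,3.00): a=8.5264, h=2.8809
θ=222°:   candidates: C₊=(4.3746,2.5215) cross=26.975; C₋=(6.0216,-2.9999) cross=-26.975
θ=222°:   branch + wants cross > 0 → take C=(4.3746,2.5215) (cross=26.975)
θ=222°: ex = (C−B)/|BC| = (0.8163,0.5776); ey = (-0.5776,0.8163)
θ=222°: P = B + -2.17·ex + -2.31·ey = (-3.4099,-5.8156)

θ=192°: -5.05 -3.79
θ=222°: -3.41 -5.82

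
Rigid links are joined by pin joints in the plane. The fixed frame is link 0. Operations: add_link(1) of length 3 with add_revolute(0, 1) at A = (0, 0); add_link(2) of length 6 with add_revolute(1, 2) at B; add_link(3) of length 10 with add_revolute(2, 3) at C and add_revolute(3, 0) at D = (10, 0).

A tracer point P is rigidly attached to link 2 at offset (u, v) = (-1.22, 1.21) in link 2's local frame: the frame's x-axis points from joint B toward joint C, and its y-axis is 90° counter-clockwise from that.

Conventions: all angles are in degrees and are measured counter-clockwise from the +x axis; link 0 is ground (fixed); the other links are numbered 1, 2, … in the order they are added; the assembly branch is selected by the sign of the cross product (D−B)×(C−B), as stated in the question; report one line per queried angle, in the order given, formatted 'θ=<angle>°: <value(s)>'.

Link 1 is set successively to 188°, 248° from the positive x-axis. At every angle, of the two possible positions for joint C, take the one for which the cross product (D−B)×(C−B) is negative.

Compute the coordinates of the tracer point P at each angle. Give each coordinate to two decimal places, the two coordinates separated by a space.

A=(0,0), D=(10.00,0)
θ=188°: B = A + 3.00·(cos188°, sin188°) = (-2.9708, -0.4175)
θ=188°: |BD| = 12.9775
θ=188°: circle(B,6.00) ∩ circle(D,10.00): a=4.0230, h=4.4515
θ=188°:   candidates: C₊=(0.9069,4.1611) cross=57.769; C₋=(1.1933,-4.7373) cross=-57.769
θ=188°:   branch - wants cross < 0 → take C=(1.1933,-4.7373) (cross=-57.769)
θ=188°: ex = (C−B)/|BC| = (0.6940,-0.7200); ey = (0.7200,0.6940)
θ=188°: P = B + -1.22·ex + 1.21·ey = (-2.9464,1.3006)
θ=248°: B = A + 3.00·(cos248°, sin248°) = (-1.1238, -2.7816)
θ=248°: |BD| = 11.4663
θ=248°: circle(B,6.00) ∩ circle(D,10.00): a=2.9424, h=5.2290
θ=248°:   candidates: C₊=(0.4622,3.0050) cross=59.957; C₋=(2.9991,-7.1406) cross=-59.957
θ=248°:   branch - wants cross < 0 → take C=(2.9991,-7.1406) (cross=-59.957)
θ=248°: ex = (C−B)/|BC| = (0.6872,-0.7265); ey = (0.7265,0.6872)
θ=248°: P = B + -1.22·ex + 1.21·ey = (-1.0831,-1.0638)

θ=188°: -2.95 1.30
θ=248°: -1.08 -1.06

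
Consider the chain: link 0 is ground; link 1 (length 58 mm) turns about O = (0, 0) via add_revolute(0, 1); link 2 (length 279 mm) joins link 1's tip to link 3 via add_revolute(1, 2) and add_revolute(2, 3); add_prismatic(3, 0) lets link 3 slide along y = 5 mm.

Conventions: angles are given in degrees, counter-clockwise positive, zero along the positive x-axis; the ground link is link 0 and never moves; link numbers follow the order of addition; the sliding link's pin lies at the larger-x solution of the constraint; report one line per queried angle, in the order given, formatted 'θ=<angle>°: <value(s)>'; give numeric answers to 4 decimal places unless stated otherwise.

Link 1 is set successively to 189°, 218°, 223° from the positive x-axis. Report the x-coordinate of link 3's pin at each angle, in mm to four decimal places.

geometry: r = 58 mm, L = 279 mm, e = 5 mm
θ=189°: crank pin P = (r cos θ, r sin θ) = (-57.285924, -9.073199)
θ=189°: h = r sin θ − e = -9.073199 − 5 = -14.073199
θ=189°: x = r cos θ + √(L² − h²) = -57.285924 + 278.644837 = 221.358913
θ=218°: crank pin P = (r cos θ, r sin θ) = (-45.704624, -35.708366)
θ=218°: h = r sin θ − e = -35.708366 − 5 = -40.708366
θ=218°: x = r cos θ + √(L² − h²) = -45.704624 + 276.014183 = 230.309559
θ=223°: crank pin P = (r cos θ, r sin θ) = (-42.418515, -39.555905)
θ=223°: h = r sin θ − e = -39.555905 − 5 = -44.555905
θ=223°: x = r cos θ + √(L² − h²) = -42.418515 + 275.419265 = 233.000750

θ=189°: 221.3589
θ=218°: 230.3096
θ=223°: 233.0007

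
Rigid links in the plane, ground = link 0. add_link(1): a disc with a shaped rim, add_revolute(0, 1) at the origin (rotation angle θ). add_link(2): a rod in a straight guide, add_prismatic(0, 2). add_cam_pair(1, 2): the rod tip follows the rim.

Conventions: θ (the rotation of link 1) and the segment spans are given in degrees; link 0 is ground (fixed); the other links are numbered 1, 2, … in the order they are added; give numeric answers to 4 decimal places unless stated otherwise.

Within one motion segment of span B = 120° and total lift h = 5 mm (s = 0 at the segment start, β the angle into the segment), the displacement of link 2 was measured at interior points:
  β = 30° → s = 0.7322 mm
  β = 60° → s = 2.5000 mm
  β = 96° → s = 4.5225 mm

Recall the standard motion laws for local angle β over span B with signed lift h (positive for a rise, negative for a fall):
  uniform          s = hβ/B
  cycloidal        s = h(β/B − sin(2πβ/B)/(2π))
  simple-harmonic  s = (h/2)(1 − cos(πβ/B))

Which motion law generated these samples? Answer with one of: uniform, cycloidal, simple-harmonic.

candidates at β/B = r: uniform s = h·r (linear in β); cycloidal s = h·(r − sin(2πr)/(2π)); simple-harmonic s = (h/2)(1 − cos(πr))
β=30°: printed 0.7322 | uniform 1.2500, cycloidal 0.4542, simple-harmonic 0.7322
β=60°: printed 2.5000 | uniform 2.5000, cycloidal 2.5000, simple-harmonic 2.5000
β=96°: printed 4.5225 | uniform 4.0000, cycloidal 4.7568, simple-harmonic 4.5225
only one law matches every sample → simple-harmonic

simple-harmonic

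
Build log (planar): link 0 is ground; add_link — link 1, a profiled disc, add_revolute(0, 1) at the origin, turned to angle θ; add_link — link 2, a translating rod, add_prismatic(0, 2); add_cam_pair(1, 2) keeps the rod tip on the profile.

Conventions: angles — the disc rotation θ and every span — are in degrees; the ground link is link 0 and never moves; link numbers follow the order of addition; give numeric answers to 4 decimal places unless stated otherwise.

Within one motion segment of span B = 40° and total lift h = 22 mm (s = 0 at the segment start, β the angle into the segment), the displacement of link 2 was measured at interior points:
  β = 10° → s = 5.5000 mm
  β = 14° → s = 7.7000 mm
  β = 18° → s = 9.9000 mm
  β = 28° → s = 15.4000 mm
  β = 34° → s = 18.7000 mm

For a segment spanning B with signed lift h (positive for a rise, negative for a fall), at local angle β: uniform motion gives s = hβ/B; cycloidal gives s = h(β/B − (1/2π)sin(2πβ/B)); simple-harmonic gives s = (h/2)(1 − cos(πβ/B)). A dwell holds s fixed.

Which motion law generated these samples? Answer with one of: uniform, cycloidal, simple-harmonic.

candidates at β/B = r: uniform s = h·r (linear in β); cycloidal s = h·(r − sin(2πr)/(2π)); simple-harmonic s = (h/2)(1 − cos(πr))
β=10°: printed 5.5000 | uniform 5.5000, cycloidal 1.9986, simple-harmonic 3.2218
β=14°: printed 7.7000 | uniform 7.7000, cycloidal 4.8673, simple-harmonic 6.0061
β=18°: printed 9.9000 | uniform 9.9000, cycloidal 8.8180, simple-harmonic 9.2792
β=28°: printed 15.4000 | uniform 15.4000, cycloidal 18.7300, simple-harmonic 17.4656
β=34°: printed 18.7000 | uniform 18.7000, cycloidal 21.5327, simple-harmonic 20.8011
only one law matches every sample → uniform

uniform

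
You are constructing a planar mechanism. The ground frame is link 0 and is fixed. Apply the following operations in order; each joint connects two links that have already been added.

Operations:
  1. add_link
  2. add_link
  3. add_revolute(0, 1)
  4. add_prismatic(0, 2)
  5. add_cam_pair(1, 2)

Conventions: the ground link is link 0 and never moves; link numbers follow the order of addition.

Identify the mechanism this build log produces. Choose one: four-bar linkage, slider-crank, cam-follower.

links: 3 (incl. ground); joints: 1 revolute, 1 prismatic, 1 higher (cam) pair, forming one closed loop
3 links, revolute + prismatic + higher pair in one loop → cam-follower

cam-follower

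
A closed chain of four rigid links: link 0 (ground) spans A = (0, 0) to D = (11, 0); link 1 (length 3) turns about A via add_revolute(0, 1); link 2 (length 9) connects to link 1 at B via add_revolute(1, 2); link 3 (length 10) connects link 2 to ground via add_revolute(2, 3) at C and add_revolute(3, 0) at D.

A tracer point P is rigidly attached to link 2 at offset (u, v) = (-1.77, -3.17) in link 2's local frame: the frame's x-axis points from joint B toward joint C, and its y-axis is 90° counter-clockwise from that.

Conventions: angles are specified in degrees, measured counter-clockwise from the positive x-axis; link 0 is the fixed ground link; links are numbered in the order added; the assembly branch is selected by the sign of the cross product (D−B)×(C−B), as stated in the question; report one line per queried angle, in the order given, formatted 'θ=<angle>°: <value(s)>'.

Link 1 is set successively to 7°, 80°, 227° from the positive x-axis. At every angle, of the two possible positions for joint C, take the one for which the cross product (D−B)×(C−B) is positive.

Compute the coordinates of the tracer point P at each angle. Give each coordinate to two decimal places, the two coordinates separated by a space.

A=(0,0), D=(11.00,0)
θ=7°: B = A + 3.00·(cos7°, sin7°) = (2.9776, 0.3656)
θ=7°: |BD| = 8.0307
θ=7°: circle(B,9.00) ∩ circle(D,10.00): a=2.8324, h=8.5427
θ=7°:   candidates: C₊=(6.1960,8.7705) cross=68.604; C₋=(5.4182,-8.2972) cross=-68.604
θ=7°:   branch + wants cross > 0 → take C=(6.1960,8.7705) (cross=68.604)
θ=7°: ex = (C−B)/|BC| = (0.3576,0.9339); ey = (-0.9339,0.3576)
θ=7°: P = B + -1.77·ex + -3.17·ey = (5.3051,-2.4209)
θ=80°: B = A + 3.00·(cos80°, sin80°) = (0.5209, 2.9544)
θ=80°: |BD| = 10.8876
θ=80°: circle(B,9.00) ∩ circle(D,10.00): a=4.5712, h=7.7527
θ=80°:   candidates: C₊=(7.0244,9.1758) cross=84.408; C₋=(2.8169,-5.7478) cross=-84.408
θ=80°:   branch + wants cross > 0 → take C=(7.0244,9.1758) (cross=84.408)
θ=80°: ex = (C−B)/|BC| = (0.7226,0.6913); ey = (-0.6913,0.7226)
θ=80°: P = B + -1.77·ex + -3.17·ey = (1.4332,-0.5598)
θ=227°: B = A + 3.00·(cos227°, sin227°) = (-2.0460, -2.1941)
θ=227°: |BD| = 13.2292
θ=227°: circle(B,9.00) ∩ circle(D,10.00): a=5.8965, h=6.7994
θ=227°:   candidates: C₊=(2.6412,5.4891) cross=89.950; C₋=(4.8965,-7.9213) cross=-89.950
θ=227°:   branch + wants cross > 0 → take C=(2.6412,5.4891) (cross=89.950)
θ=227°: ex = (C−B)/|BC| = (0.5208,0.8537); ey = (-0.8537,0.5208)
θ=227°: P = B + -1.77·ex + -3.17·ey = (-0.2616,-5.3560)

θ=7°: 5.31 -2.42
θ=80°: 1.43 -0.56
θ=227°: -0.26 -5.36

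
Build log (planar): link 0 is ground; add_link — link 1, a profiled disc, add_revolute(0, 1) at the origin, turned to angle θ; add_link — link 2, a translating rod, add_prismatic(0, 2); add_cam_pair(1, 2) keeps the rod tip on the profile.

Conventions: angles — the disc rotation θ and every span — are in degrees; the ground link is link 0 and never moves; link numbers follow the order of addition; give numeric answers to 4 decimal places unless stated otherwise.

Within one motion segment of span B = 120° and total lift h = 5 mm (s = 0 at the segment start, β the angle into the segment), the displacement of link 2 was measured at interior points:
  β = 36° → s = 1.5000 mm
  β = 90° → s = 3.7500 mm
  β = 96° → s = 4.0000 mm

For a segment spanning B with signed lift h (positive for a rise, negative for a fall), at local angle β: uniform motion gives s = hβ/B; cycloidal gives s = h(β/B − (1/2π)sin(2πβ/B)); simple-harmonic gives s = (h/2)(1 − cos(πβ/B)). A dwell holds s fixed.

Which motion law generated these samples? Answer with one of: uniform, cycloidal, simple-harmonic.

candidates at β/B = r: uniform s = h·r (linear in β); cycloidal s = h·(r − sin(2πr)/(2π)); simple-harmonic s = (h/2)(1 − cos(πr))
β=36°: printed 1.5000 | uniform 1.5000, cycloidal 0.7432, simple-harmonic 1.0305
β=90°: printed 3.7500 | uniform 3.7500, cycloidal 4.5458, simple-harmonic 4.2678
β=96°: printed 4.0000 | uniform 4.0000, cycloidal 4.7568, simple-harmonic 4.5225
only one law matches every sample → uniform

uniform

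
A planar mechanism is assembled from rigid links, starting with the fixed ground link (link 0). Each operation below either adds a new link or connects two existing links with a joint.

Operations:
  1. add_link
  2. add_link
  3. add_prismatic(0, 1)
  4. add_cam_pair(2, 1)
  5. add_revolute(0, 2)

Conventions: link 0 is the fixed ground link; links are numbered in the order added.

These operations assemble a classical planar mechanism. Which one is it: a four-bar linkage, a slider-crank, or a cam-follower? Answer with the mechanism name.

links: 3 (incl. ground); joints: 1 revolute, 1 prismatic, 1 higher (cam) pair, forming one closed loop
3 links, revolute + prismatic + higher pair in one loop → cam-follower

cam-follower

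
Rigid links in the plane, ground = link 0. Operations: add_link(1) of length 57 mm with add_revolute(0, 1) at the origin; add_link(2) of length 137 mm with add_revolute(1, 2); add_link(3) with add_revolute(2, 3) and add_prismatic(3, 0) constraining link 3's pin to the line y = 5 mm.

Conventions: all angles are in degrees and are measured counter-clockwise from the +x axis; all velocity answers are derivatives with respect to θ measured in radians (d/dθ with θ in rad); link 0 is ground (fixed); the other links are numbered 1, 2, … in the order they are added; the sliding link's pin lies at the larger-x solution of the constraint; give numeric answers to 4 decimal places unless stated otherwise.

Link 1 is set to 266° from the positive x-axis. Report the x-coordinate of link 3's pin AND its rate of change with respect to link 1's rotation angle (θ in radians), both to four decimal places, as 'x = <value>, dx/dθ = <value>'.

geometry: r = 57 mm, L = 137 mm, e = 5 mm
crank pin P = (r cos θ, r sin θ) = (-3.976119, -56.861151)
h = r sin θ − e = -56.861151 − 5 = -61.861151
x = r cos θ + √(L² − h²) = -3.976119 + 122.238284 = 118.262165
dx/dθ = −r sin θ − h·r cos θ/√(L² − h²) (θ in radians; h = -61.861151) = 54.848956

x = 118.2622, dx/dθ = 54.8490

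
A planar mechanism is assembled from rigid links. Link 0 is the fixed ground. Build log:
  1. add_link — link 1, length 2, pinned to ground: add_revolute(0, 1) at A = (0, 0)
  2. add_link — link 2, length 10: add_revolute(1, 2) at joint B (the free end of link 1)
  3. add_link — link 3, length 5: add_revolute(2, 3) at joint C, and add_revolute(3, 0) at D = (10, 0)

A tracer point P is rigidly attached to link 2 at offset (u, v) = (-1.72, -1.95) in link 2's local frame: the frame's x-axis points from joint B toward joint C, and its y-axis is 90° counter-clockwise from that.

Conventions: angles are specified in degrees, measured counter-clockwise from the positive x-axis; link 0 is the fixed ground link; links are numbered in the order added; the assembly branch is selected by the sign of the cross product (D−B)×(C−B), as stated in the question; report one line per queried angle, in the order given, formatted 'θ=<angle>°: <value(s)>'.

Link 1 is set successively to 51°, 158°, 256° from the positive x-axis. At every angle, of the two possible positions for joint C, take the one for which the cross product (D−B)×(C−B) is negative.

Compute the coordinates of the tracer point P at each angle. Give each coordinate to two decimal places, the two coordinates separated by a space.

A=(0,0), D=(10.00,0)
θ=51°: B = A + 2.00·(cos51°, sin51°) = (1.2586, 1.5543)
θ=51°: |BD| = 8.8785
θ=51°: circle(B,10.00) ∩ circle(D,5.00): a=8.6629, h=4.9954
θ=51°:   candidates: C₊=(10.6623,4.9559) cross=44.351; C₋=(8.9133,-4.8805) cross=-44.351
θ=51°:   branch - wants cross < 0 → take C=(8.9133,-4.8805) (cross=-44.351)
θ=51°: ex = (C−B)/|BC| = (0.7655,-0.6435); ey = (0.6435,0.7655)
θ=51°: P = B + -1.72·ex + -1.95·ey = (-1.3127,1.1684)
θ=158°: B = A + 2.00·(cos158°, sin158°) = (-1.8544, 0.7492)
θ=158°: |BD| = 11.8780
θ=158°: circle(B,10.00) ∩ circle(D,5.00): a=9.0961, h=4.1546
θ=158°:   candidates: C₊=(7.4857,4.3218) cross=49.349; C₋=(6.9616,-3.9709) cross=-49.349
θ=158°:   branch - wants cross < 0 → take C=(6.9616,-3.9709) (cross=-49.349)
θ=158°: ex = (C−B)/|BC| = (0.8816,-0.4720); ey = (0.4720,0.8816)
θ=158°: P = B + -1.72·ex + -1.95·ey = (-4.2911,-0.1580)
θ=256°: B = A + 2.00·(cos256°, sin256°) = (-0.4838, -1.9406)
θ=256°: |BD| = 10.6619
θ=256°: circle(B,10.00) ∩ circle(D,5.00): a=8.8482, h=4.6594
θ=256°:   candidates: C₊=(7.3684,4.2515) cross=49.678; C₋=(9.0646,-4.9117) cross=-49.678
θ=256°:   branch - wants cross < 0 → take C=(9.0646,-4.9117) (cross=-49.678)
θ=256°: ex = (C−B)/|BC| = (0.9548,-0.2971); ey = (0.2971,0.9548)
θ=256°: P = B + -1.72·ex + -1.95·ey = (-2.7055,-3.2915)

θ=51°: -1.31 1.17
θ=158°: -4.29 -0.16
θ=256°: -2.71 -3.29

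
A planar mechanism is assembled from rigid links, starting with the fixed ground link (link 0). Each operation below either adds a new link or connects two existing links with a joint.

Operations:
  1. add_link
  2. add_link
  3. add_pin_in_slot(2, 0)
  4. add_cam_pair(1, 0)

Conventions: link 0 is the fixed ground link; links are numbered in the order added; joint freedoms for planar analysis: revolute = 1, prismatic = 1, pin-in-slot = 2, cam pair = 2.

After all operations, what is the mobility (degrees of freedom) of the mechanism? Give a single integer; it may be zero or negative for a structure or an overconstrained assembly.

(L,J1,J2)=(1,0,0); link0 fixed
link1: (2,0,0)
link2: (3,0,0)
PS 2-0 [J2]: (3,0,1)
C 1-0 [J2]: (3,0,2)
Grübler: 3·2 − 2·0 − 2 = 4

M = 4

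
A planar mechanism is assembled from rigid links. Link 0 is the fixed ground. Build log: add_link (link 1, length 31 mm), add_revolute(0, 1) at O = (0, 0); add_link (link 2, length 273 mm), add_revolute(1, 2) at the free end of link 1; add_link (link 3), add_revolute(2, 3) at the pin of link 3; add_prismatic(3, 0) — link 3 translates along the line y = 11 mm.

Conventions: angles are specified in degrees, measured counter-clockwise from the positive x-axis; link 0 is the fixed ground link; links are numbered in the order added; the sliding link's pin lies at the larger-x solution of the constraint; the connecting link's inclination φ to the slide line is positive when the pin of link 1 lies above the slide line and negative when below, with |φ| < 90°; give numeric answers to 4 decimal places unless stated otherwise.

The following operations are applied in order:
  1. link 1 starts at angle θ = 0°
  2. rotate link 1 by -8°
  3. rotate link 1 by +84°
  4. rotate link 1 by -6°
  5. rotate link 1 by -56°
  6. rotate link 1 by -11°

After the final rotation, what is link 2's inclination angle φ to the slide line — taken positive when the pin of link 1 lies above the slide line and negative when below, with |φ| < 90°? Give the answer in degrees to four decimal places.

geometry: r = 31 mm, L = 273 mm, e = 11 mm; θ starts at 0°
rotate link 1 by -8°: θ ← 0° -8° = -8°
rotate link 1 by +84°: θ ← -8° +84° = 76°
rotate link 1 by -6°: θ ← 76° -6° = 70°
rotate link 1 by -56°: θ ← 70° -56° = 14°
rotate link 1 by -11°: θ ← 14° -11° = 3°
h = r sin θ − e = 1.622415 − 11 = -9.377585
sin φ = h / L = -9.377585 / 273 = -0.03435013
φ = arcsin(-0.03435013) = -1.968505°

-1.9685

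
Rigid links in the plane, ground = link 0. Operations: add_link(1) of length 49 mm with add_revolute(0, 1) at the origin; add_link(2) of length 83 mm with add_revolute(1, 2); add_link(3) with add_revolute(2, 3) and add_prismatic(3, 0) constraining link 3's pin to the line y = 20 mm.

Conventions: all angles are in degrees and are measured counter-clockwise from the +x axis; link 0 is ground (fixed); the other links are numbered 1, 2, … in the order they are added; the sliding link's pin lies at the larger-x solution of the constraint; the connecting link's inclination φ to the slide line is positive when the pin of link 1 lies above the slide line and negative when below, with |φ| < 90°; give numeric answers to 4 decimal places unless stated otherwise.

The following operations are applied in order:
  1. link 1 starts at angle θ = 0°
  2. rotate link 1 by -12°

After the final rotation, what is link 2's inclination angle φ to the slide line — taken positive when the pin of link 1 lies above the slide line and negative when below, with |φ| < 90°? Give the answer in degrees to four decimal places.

geometry: r = 49 mm, L = 83 mm, e = 20 mm; θ starts at 0°
rotate link 1 by -12°: θ ← 0° -12° = -12°
h = r sin θ − e = -10.187673 − 20 = -30.187673
sin φ = h / L = -30.187673 / 83 = -0.36370690
φ = arcsin(-0.36370690) = -21.328025°

-21.3280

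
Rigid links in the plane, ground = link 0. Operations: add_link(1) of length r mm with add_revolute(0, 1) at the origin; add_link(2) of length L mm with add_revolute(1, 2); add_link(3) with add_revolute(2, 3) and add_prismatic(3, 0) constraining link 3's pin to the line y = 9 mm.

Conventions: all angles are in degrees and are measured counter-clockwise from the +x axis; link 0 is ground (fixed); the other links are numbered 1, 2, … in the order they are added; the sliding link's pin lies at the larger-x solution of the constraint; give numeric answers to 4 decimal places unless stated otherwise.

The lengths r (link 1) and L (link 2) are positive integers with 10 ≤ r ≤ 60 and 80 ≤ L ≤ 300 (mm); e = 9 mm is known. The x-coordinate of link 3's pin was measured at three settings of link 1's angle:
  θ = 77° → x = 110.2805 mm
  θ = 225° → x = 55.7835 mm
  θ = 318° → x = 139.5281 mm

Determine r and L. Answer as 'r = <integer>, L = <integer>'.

constraint per measurement: (x − r cos θ)² + (r sin θ − e)² = L²
subtracting the θ₁ and θ₂ equations cancels the r² and L² terms:
r = (x₁² − x₂²) / (2[(x₁cos θ₁ + e sin θ₁) − (x₂cos θ₂ + e sin θ₂)]) = 57.0000 → r = 57
L² = (x₁ − r cos θ₁)² + (r sin θ₁ − e)² = 11664.0055 → L = 108.0000 → L = 108
check at θ₃=318°: x = 139.5281 (printed 139.5281) ✓

r = 57, L = 108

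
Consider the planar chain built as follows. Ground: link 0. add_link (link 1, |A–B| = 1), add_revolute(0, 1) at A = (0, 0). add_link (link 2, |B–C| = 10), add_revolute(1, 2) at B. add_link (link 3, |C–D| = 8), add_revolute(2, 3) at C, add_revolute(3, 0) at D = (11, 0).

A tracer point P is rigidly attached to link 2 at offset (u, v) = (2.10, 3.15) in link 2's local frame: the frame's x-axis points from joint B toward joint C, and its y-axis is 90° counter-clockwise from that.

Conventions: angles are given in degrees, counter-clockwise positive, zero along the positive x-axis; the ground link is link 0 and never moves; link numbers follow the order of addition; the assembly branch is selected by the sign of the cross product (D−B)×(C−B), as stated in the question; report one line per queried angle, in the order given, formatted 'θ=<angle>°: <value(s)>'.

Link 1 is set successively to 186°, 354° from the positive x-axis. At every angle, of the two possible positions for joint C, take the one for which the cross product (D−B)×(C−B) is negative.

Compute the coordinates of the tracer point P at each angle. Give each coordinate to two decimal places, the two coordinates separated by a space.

A=(0,0), D=(11.00,0)
θ=186°: B = A + 1.00·(cos186°, sin186°) = (-0.9945, -0.1045)
θ=186°: |BD| = 11.9950
θ=186°: circle(B,10.00) ∩ circle(D,8.00): a=7.4981, h=6.6165
θ=186°:   candidates: C₊=(6.4457,6.5771) cross=79.365; C₋=(6.5610,-6.6554) cross=-79.365
θ=186°:   branch - wants cross < 0 → take C=(6.5610,-6.6554) (cross=-79.365)
θ=186°: ex = (C−B)/|BC| = (0.7555,-0.6551); ey = (0.6551,0.7555)
θ=186°: P = B + 2.10·ex + 3.15·ey = (2.6557,0.8998)
θ=354°: B = A + 1.00·(cos354°, sin354°) = (0.9945, -0.1045)
θ=354°: |BD| = 10.0060
θ=354°: circle(B,10.00) ∩ circle(D,8.00): a=6.8019, h=7.3303
θ=354°:   candidates: C₊=(7.7195,7.2965) cross=73.347; C₋=(7.8727,-7.3634) cross=-73.347
θ=354°:   branch - wants cross < 0 → take C=(7.8727,-7.3634) (cross=-73.347)
θ=354°: ex = (C−B)/|BC| = (0.6878,-0.7259); ey = (0.7259,0.6878)
θ=354°: P = B + 2.10·ex + 3.15·ey = (4.7255,0.5377)

θ=186°: 2.66 0.90
θ=354°: 4.73 0.54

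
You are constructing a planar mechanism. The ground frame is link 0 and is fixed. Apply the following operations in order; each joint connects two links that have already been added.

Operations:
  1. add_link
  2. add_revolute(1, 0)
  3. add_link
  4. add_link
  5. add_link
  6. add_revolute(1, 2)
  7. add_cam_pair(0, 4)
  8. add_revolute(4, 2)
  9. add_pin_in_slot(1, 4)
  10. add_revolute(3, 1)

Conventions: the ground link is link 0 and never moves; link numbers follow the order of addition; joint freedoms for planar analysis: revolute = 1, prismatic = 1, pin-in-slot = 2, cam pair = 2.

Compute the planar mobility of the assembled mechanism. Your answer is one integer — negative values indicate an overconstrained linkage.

L=1 J1=0 J2=0
add link → L=2 J1=0 J2=0
R@1,0 dof=1 J1 → L=2 J1=1 J2=0
add link → L=3 J1=1 J2=0
add link → L=4 J1=1 J2=0
add link → L=5 J1=1 J2=0
R@1,2 dof=1 J1 → L=5 J1=2 J2=0
C@0,4 dof=2 J2 → L=5 J1=2 J2=1
R@4,2 dof=1 J1 → L=5 J1=3 J2=1
PS@1,4 dof=2 J2 → L=5 J1=3 J2=2
R@3,1 dof=1 J1 → L=5 J1=4 J2=2
M=3(L−1)−2J1−J2=3·4−2·4−2=2

M = 2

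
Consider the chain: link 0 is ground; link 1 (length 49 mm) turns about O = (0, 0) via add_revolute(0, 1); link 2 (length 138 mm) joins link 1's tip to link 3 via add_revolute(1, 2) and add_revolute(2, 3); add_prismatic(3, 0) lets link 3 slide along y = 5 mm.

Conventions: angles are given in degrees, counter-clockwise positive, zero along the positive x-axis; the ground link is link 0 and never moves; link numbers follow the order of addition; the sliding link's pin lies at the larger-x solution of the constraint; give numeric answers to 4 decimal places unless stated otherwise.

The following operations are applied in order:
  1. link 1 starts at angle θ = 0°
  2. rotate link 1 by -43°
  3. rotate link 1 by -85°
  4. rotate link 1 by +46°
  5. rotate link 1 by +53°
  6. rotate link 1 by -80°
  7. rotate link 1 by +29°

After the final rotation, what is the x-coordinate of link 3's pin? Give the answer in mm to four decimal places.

geometry: r = 49 mm, L = 138 mm, e = 5 mm; θ starts at 0°
rotate link 1 by -43°: θ ← 0° -43° = -43°
rotate link 1 by -85°: θ ← -43° -85° = -128°
rotate link 1 by +46°: θ ← -128° +46° = -82°
rotate link 1 by +53°: θ ← -82° +53° = -29°
rotate link 1 by -80°: θ ← -29° -80° = -109°
rotate link 1 by +29°: θ ← -109° +29° = -80°
crank pin P = (r cos θ, r sin θ) = (8.508761, -48.255580)
h = r sin θ − e = -48.255580 − 5 = -53.255580
x = r cos θ + √(L² − h²) = 8.508761 + 127.310028 = 135.818789

135.8188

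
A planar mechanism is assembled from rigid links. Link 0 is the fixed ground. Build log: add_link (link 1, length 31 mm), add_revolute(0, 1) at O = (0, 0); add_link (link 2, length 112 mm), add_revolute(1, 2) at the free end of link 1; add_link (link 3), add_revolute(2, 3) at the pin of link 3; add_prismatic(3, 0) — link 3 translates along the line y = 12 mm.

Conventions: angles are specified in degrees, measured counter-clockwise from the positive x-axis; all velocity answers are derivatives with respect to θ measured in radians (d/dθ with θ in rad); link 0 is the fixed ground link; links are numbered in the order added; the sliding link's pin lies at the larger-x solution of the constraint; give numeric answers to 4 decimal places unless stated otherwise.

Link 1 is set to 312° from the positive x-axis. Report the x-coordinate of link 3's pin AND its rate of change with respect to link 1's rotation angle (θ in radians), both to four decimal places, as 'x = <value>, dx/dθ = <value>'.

geometry: r = 31 mm, L = 112 mm, e = 12 mm
crank pin P = (r cos θ, r sin θ) = (20.743049, -23.037490)
h = r sin θ − e = -23.037490 − 12 = -35.037490
x = r cos θ + √(L² − h²) = 20.743049 + 106.378449 = 127.121497
dx/dθ = −r sin θ − h·r cos θ/√(L² − h²) (θ in radians; h = -35.037490) = 29.869553

x = 127.1215, dx/dθ = 29.8696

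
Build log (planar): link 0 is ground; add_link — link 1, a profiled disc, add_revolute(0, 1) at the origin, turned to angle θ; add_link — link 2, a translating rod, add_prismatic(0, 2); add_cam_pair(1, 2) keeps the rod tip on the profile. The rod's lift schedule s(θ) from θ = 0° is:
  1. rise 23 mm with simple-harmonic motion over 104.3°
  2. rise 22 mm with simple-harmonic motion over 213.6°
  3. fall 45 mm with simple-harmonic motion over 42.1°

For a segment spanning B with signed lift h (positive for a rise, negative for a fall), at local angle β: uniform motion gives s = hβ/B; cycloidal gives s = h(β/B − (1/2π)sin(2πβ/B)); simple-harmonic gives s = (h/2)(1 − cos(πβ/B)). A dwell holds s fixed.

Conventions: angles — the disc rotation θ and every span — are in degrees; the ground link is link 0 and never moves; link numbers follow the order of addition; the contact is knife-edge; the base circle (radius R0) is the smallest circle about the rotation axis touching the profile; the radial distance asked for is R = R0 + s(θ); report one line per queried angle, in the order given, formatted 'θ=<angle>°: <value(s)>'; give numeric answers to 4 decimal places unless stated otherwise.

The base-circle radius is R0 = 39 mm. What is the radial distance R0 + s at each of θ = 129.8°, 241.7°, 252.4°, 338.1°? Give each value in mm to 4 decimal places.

seg 1 [0°–104.3°] simple-harmonic, h=23: full span → s += 23 → s = 23.0000
seg 2 [104.3°–317.9°] simple-harmonic, h=22: θ=129.8° here. β=25.5, B=213.6. 22/2·(1 − cos(π·0.1194)) = 0.7646 → s = 23.7646
seg 2 [104.3°–317.9°] simple-harmonic, h=22: θ=241.7° here. β=137.4, B=213.6. 22/2·(1 − cos(π·0.6433)) = 15.7852 → s = 38.7852
seg 2 [104.3°–317.9°] simple-harmonic, h=22: θ=252.4° here. β=148.1, B=213.6. 22/2·(1 − cos(π·0.6934)) = 17.2784 → s = 40.2784
seg 2 [104.3°–317.9°] simple-harmonic, h=22: full span → s += 22 → s = 45.0000
seg 3 [317.9°–360°] simple-harmonic, h=-45: θ=338.1° here. β=20.2, B=42.1. -45/2·(1 − cos(π·0.4798)) = -21.0738 → s = 23.9262
θ=129.8°: R = R0 + s = 39 + 23.7646 = 62.7646
θ=241.7°: R = R0 + s = 39 + 38.7852 = 77.7852
θ=252.4°: R = R0 + s = 39 + 40.2784 = 79.2784
θ=338.1°: R = R0 + s = 39 + 23.9262 = 62.9262

θ=129.8°: 62.7646
θ=241.7°: 77.7852
θ=252.4°: 79.2784
θ=338.1°: 62.9262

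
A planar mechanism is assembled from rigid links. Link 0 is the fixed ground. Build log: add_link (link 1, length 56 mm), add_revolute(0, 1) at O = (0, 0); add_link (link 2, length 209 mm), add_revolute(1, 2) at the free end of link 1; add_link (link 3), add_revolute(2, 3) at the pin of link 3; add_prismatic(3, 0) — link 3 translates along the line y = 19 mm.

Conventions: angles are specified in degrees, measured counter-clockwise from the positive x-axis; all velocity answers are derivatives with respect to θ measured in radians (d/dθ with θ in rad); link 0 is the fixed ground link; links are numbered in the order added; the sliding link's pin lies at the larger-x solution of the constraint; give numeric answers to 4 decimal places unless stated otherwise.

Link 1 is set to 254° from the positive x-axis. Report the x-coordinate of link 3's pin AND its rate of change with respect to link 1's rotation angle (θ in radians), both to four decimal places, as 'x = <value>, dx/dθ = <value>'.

geometry: r = 56 mm, L = 209 mm, e = 19 mm
crank pin P = (r cos θ, r sin θ) = (-15.435692, -53.830655)
h = r sin θ − e = -53.830655 − 19 = -72.830655
x = r cos θ + √(L² − h²) = -15.435692 + 195.899708 = 180.464016
dx/dθ = −r sin θ − h·r cos θ/√(L² − h²) (θ in radians; h = -72.830655) = 48.092047

x = 180.4640, dx/dθ = 48.0920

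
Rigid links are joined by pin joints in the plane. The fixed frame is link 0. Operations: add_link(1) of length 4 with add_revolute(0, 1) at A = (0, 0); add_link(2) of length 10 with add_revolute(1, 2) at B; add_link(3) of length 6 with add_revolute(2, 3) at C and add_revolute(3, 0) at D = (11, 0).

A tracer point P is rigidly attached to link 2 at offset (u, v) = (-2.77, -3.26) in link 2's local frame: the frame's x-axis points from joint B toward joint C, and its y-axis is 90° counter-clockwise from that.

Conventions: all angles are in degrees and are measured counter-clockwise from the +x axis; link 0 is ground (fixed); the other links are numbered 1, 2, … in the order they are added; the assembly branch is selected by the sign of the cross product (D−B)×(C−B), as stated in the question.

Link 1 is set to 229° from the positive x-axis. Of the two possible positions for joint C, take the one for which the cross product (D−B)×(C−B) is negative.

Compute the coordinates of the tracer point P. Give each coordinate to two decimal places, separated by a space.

A=(0,0), D=(11.00,0)
B = A + 4.00·(cos229°, sin229°) = (-2.6242, -3.0188)
|BD| = 13.9547
circle(B,10.00) ∩ circle(D,6.00): a=9.2705, h=3.7494
  candidates: C₊=(5.6156,2.6473) cross=52.322; C₋=(7.2378,-4.6740) cross=-52.322
  branch - wants cross < 0 → take C=(7.2378,-4.6740) (cross=-52.322)
ex = (C−B)/|BC| = (0.9862,-0.1655); ey = (0.1655,0.9862)
P = B + -2.77·ex + -3.26·ey = (-5.8956,-5.7754)

-5.90 -5.78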